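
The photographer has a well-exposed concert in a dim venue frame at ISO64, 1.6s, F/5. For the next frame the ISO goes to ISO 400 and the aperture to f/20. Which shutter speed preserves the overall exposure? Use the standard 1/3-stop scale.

4 s

ISO: 64 → 80 → 100 → 125 → 160 → 200 → 250 → 320 → 400 — 2 2/3 stops raised (brighter).
Aperture: f/5 → f/5.6 → f/6.3 → f/7.1 → f/8 → f/9 → f/10 → f/11 → f/13 → f/14 → f/16 → f/18 → f/20 — 4 stops stopped down (darker).
Net change so far: 1 1/3 stops darker. Offset with the shutter speed: 1.6 → 2 → 2.5 → 3.2 → 4.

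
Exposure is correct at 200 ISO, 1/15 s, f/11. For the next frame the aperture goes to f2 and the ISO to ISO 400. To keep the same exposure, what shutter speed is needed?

Aperture: f/11 → f/8 → f/5.6 → f/4 → f/2.8 → f/2 — 5 stops opened up (brighter).
ISO: 200 → 400 — 1 stop higher (brighter).
Net change so far: 6 stops brighter. Offset with the shutter speed: 1/15 → 1/30 → 1/60 → 1/125 → 1/250 → 1/500 → 1/1000.

1/1000s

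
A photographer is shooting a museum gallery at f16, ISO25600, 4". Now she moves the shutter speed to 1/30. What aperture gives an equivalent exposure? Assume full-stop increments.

Shutter speed: 4 → 2 → 1 → 1/2 → 1/4 → 1/8 → 1/15 → 1/30 — 7 stops shorter (darker).
Need 7 stops brighter from the aperture: f/16 → f/11 → f/8 → f/5.6 → f/4 → f/2.8 → f/2 → f/1.4.

f/1.4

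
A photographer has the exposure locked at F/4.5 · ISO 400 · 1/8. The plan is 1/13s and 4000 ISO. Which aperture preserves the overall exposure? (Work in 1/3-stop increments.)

f/11

Shutter speed: 1/8 → 1/10 → 1/13 — 2/3 stop faster (darker).
ISO: 400 → 500 → 640 → 800 → 1000 → 1250 → 1600 → 2000 → 2500 → 3200 → 4000 — 3 1/3 stops higher (brighter).
Net change so far: 2 2/3 stops brighter. Offset with the aperture: f/4.5 → f/5 → f/5.6 → f/6.3 → f/7.1 → f/8 → f/9 → f/10 → f/11.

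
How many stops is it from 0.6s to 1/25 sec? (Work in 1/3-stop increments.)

4 stops

0.6 → 0.5 → 0.4 → 0.3 → 1/4 → 1/5 → 1/6 → 1/8 → 1/10 → 1/13 → 1/15 → 1/20 → 1/25 — count the steps: 12 third-stops = 4 stops.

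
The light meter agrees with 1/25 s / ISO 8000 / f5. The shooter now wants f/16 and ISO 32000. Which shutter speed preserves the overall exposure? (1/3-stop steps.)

1/10s

Aperture: f/5 → f/5.6 → f/6.3 → f/7.1 → f/8 → f/9 → f/10 → f/11 → f/13 → f/14 → f/16 — 3 1/3 stops stopped down (darker).
ISO: 8000 → 10000 → 12800 → 16000 → 20000 → 25600 → 32000 — 2 stops higher (brighter).
Net change so far: 1 1/3 stops darker. Offset with the shutter speed: 1/25 → 1/20 → 1/15 → 1/13 → 1/10.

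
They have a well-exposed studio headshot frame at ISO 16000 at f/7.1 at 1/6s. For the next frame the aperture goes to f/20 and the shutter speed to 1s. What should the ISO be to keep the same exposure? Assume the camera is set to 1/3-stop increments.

Aperture: f/7.1 → f/8 → f/9 → f/10 → f/11 → f/13 → f/14 → f/16 → f/18 → f/20 — 3 stops narrower (darker).
Shutter speed: 1/6 → 1/5 → 1/4 → 0.3 → 0.4 → 0.5 → 0.6 → 0.8 → 1 — 2 2/3 stops slower (brighter).
Net change so far: 1/3 stop darker. Offset with the ISO: 16000 → 20000.

ISO 20000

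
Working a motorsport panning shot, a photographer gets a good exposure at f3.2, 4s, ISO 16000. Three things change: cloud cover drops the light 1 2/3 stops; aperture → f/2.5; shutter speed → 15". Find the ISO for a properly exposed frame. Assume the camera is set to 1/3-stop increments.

ISO 8000

Scene light: 1 2/3 stops darker.
Aperture: f/3.2 → f/2.8 → f/2.5 — 2/3 stop opened up (brighter).
Shutter speed: 4 → 5 → 6 → 8 → 10 → 13 → 15 — 2 stops slower (brighter).
Net so far: 1 stop brighter. ISO: 16000 → 12800 → 10000 → 8000.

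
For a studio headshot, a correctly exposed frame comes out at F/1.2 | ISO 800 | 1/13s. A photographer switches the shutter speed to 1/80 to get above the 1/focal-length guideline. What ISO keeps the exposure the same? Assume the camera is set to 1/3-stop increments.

ISO 5000

Shutter speed: 1/13 → 1/15 → 1/20 → 1/25 → 1/30 → 1/40 → 1/50 → 1/60 → 1/80 — 2 2/3 stops faster (darker).
Need 2 2/3 stops brighter from the ISO: 800 → 1000 → 1250 → 1600 → 2000 → 2500 → 3200 → 4000 → 5000.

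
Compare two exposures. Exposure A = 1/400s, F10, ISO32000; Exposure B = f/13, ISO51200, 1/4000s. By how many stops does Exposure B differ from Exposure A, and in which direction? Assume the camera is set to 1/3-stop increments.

3 1/3 stops darker

Aperture: f/10 → f/11 → f/13 — 2/3 stop narrower (darker).
Shutter speed: 1/400 → 1/500 → 1/640 → 1/800 → 1/1000 → 1/1250 → 1/1600 → 1/2000 → 1/2500 → 1/3200 → 1/4000 — 3 1/3 stops faster (darker).
ISO: 32000 → 40000 → 51200 — 2/3 stop higher (brighter).
Net: −2/3 −3 1/3 +2/3 = −3 1/3 stops.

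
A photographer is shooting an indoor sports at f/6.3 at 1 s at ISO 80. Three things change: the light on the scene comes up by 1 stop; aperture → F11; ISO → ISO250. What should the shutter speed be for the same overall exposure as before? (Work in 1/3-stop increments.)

0.5 s

Scene light: 1 stop brighter.
Aperture: f/6.3 → f/7.1 → f/8 → f/9 → f/10 → f/11 — 1 2/3 stops smaller aperture (darker).
ISO: 80 → 100 → 125 → 160 → 200 → 250 — 1 2/3 stops higher (brighter).
Net so far: 1 stop brighter. Shutter speed: 1 → 0.8 → 0.6 → 0.5.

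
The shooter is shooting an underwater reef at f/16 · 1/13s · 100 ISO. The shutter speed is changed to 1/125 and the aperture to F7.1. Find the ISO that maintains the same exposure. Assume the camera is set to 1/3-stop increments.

Shutter speed: 1/13 → 1/15 → 1/20 → 1/25 → 1/30 → 1/40 → 1/50 → 1/60 → 1/80 → 1/100 → 1/125 — 3 1/3 stops faster (darker).
Aperture: f/16 → f/14 → f/13 → f/11 → f/10 → f/9 → f/8 → f/7.1 — 2 1/3 stops wider (brighter).
Net change so far: 1 stop darker. Offset with the ISO: 100 → 125 → 160 → 200.

ISO 200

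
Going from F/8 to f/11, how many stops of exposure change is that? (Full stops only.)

1 stop

f/8 → f/11 — count the steps: 1 stop.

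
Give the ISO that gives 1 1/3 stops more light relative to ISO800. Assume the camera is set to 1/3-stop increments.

ISO 2000

ISO: 800 → 1000 → 1250 → 1600 → 2000 — 1 1/3 stops higher (brighter).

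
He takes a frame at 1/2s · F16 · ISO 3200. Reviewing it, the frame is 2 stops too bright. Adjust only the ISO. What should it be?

ISO 800

Overexposed by 2 stops → need 2 stops darker.
ISO: 3200 → 1600 → 800.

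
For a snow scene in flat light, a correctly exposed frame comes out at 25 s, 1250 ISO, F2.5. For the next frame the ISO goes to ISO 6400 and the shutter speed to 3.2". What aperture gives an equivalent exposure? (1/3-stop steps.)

f/2

ISO: 1250 → 1600 → 2000 → 2500 → 3200 → 4000 → 5000 → 6400 — 2 1/3 stops higher (brighter).
Shutter speed: 25 → 20 → 15 → 13 → 10 → 8 → 6 → 5 → 4 → 3.2 — 3 stops shorter (darker).
Net change so far: 2/3 stop darker. Offset with the aperture: f/2.5 → f/2.2 → f/2.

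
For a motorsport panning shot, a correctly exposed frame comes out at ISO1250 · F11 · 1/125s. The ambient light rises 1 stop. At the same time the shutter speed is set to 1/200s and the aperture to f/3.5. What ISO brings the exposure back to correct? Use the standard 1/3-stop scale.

ISO 100

Scene light: 1 stop brighter.
Shutter speed: 1/125 → 1/160 → 1/200 — 2/3 stop faster (darker).
Aperture: f/11 → f/10 → f/9 → f/8 → f/7.1 → f/6.3 → f/5.6 → f/5 → f/4.5 → f/4 → f/3.5 — 3 1/3 stops opened up (brighter).
Net so far: 3 2/3 stops brighter. ISO: 1250 → 1000 → 800 → 640 → 500 → 400 → 320 → 250 → 200 → 160 → 125 → 100.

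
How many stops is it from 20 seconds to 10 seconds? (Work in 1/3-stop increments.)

1 stop

20 → 15 → 13 → 10 — count the steps: 3 third-stops = 1 stop.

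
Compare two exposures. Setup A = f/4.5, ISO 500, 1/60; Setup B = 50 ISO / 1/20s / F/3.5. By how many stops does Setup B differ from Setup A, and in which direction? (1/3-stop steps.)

Aperture: f/4.5 → f/4 → f/3.5 — 2/3 stop opened up (brighter).
Shutter speed: 1/60 → 1/50 → 1/40 → 1/30 → 1/25 → 1/20 — 1 2/3 stops longer (brighter).
ISO: 500 → 400 → 320 → 250 → 200 → 160 → 125 → 100 → 80 → 64 → 50 — 3 1/3 stops dropped (darker).
Net: +2/3 +1 2/3 −3 1/3 = −1 stop.

1 stop darker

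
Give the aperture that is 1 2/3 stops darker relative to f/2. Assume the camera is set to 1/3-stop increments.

Aperture: f/2 → f/2.2 → f/2.5 → f/2.8 → f/3.2 → f/3.5 — 1 2/3 stops stopped down (darker).

f/3.5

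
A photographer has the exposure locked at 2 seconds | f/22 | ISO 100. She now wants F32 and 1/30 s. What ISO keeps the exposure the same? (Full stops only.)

ISO 12800

Aperture: f/22 → f/32 — 1 stop stopped down (darker).
Shutter speed: 2 → 1 → 1/2 → 1/4 → 1/8 → 1/15 → 1/30 — 6 stops shorter (darker).
Net change so far: 7 stops darker. Offset with the ISO: 100 → 200 → 400 → 800 → 1600 → 3200 → 6400 → 12800.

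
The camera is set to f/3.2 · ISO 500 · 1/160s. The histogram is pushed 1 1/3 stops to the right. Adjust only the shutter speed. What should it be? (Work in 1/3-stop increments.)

Overexposed by 1 1/3 stops → need 1 1/3 stops darker.
Shutter speed: 1/160 → 1/200 → 1/250 → 1/320 → 1/400.

1/400s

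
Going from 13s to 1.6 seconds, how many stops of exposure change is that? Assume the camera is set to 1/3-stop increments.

3 stops

13 → 10 → 8 → 6 → 5 → 4 → 3.2 → 2.5 → 2 → 1.6 — count the steps: 9 third-stops = 3 stops.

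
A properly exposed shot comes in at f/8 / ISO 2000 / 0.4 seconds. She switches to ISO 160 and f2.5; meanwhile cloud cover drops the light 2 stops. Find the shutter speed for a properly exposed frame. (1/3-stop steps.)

2 s

Scene light: 2 stops darker.
ISO: 2000 → 1600 → 1250 → 1000 → 800 → 640 → 500 → 400 → 320 → 250 → 200 → 160 — 3 2/3 stops lower (darker).
Aperture: f/8 → f/7.1 → f/6.3 → f/5.6 → f/5 → f/4.5 → f/4 → f/3.5 → f/3.2 → f/2.8 → f/2.5 — 3 1/3 stops wider (brighter).
Net so far: 2 1/3 stops darker. Shutter speed: 0.4 → 0.5 → 0.6 → 0.8 → 1 → 1.3 → 1.6 → 2.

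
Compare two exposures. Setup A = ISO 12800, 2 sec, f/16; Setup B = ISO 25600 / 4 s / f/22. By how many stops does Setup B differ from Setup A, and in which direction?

1 stop brighter

Aperture: f/16 → f/22 — 1 stop narrower (darker).
Shutter speed: 2 → 4 — 1 stop slower (brighter).
ISO: 12800 → 25600 — 1 stop raised (brighter).
Net: −1 +1 +1 = +1 stop.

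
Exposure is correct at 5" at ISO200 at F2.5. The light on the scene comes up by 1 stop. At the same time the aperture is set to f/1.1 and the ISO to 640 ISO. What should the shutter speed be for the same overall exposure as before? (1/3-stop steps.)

Scene light: 1 stop brighter.
Aperture: f/2.5 → f/2.2 → f/2 → f/1.8 → f/1.6 → f/1.4 → f/1.2 → f/1.1 — 2 1/3 stops wider (brighter).
ISO: 200 → 250 → 320 → 400 → 500 → 640 — 1 2/3 stops higher (brighter).
Net so far: 5 stops brighter. Shutter speed: 5 → 4 → 3.2 → 2.5 → 2 → 1.6 → 1.3 → 1 → 0.8 → 0.6 → 0.5 → 0.4 → 0.3 → 1/4 → 1/5 → 1/6.

1/6s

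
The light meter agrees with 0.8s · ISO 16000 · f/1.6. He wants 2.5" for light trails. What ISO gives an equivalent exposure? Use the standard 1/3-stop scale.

Shutter speed: 0.8 → 1 → 1.3 → 1.6 → 2 → 2.5 — 1 2/3 stops longer (brighter).
Need 1 2/3 stops darker from the ISO: 16000 → 12800 → 10000 → 8000 → 6400 → 5000.

ISO 5000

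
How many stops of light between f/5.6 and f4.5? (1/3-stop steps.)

f/5.6 → f/5 → f/4.5 — count the steps: 2 third-stops = 2/3 stop.

2/3 stop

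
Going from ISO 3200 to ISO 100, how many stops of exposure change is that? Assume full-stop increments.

5 stops

3200 → 1600 → 800 → 400 → 200 → 100 — count the steps: 5 stops.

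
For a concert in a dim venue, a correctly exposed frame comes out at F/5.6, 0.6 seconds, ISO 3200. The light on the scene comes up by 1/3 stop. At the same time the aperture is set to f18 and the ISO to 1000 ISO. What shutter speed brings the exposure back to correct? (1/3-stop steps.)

15 s

Scene light: 1/3 stop brighter.
Aperture: f/5.6 → f/6.3 → f/7.1 → f/8 → f/9 → f/10 → f/11 → f/13 → f/14 → f/16 → f/18 — 3 1/3 stops stopped down (darker).
ISO: 3200 → 2500 → 2000 → 1600 → 1250 → 1000 — 1 2/3 stops dropped (darker).
Net so far: 4 2/3 stops darker. Shutter speed: 0.6 → 0.8 → 1 → 1.3 → 1.6 → 2 → 2.5 → 3.2 → 4 → 5 → 6 → 8 → 10 → 13 → 15.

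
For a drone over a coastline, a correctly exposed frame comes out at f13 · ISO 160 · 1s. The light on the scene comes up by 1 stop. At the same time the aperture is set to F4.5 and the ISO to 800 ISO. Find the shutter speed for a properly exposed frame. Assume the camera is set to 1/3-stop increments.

Scene light: 1 stop brighter.
Aperture: f/13 → f/11 → f/10 → f/9 → f/8 → f/7.1 → f/6.3 → f/5.6 → f/5 → f/4.5 — 3 stops opened up (brighter).
ISO: 160 → 200 → 250 → 320 → 400 → 500 → 640 → 800 — 2 1/3 stops higher (brighter).
Net so far: 6 1/3 stops brighter. Shutter speed: 1 → 0.8 → 0.6 → 0.5 → 0.4 → 0.3 → 1/4 → 1/5 → 1/6 → 1/8 → 1/10 → 1/13 → 1/15 → 1/20 → 1/25 → 1/30 → 1/40 → 1/50 → 1/60 → 1/80.

1/80s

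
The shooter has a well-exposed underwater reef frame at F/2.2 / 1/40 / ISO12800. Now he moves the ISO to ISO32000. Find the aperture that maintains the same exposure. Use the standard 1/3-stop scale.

ISO: 12800 → 16000 → 20000 → 25600 → 32000 — 1 1/3 stops raised (brighter).
Need 1 1/3 stops darker from the aperture: f/2.2 → f/2.5 → f/2.8 → f/3.2 → f/3.5.

f/3.5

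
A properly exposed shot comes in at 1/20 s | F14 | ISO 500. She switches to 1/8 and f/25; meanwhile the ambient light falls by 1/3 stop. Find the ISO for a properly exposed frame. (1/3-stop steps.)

ISO 800

Scene light: 1/3 stop darker.
Shutter speed: 1/20 → 1/15 → 1/13 → 1/10 → 1/8 — 1 1/3 stops slower (brighter).
Aperture: f/14 → f/16 → f/18 → f/20 → f/22 → f/25 — 1 2/3 stops narrower (darker).
Net so far: 2/3 stop darker. ISO: 500 → 640 → 800.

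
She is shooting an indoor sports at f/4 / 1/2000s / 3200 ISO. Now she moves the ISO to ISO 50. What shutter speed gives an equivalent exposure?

ISO: 3200 → 1600 → 800 → 400 → 200 → 100 → 50 — 6 stops lower (darker).
Need 6 stops brighter from the shutter speed: 1/2000 → 1/1000 → 1/500 → 1/250 → 1/125 → 1/60 → 1/30.

1/30s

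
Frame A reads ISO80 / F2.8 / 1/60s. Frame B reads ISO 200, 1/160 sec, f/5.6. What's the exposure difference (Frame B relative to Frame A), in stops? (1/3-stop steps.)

Aperture: f/2.8 → f/3.2 → f/3.5 → f/4 → f/4.5 → f/5 → f/5.6 — 2 stops smaller aperture (darker).
Shutter speed: 1/60 → 1/80 → 1/100 → 1/125 → 1/160 — 1 1/3 stops faster (darker).
ISO: 80 → 100 → 125 → 160 → 200 — 1 1/3 stops raised (brighter).
Net: −2 −1 1/3 +1 1/3 = −2 stops.

2 stops darker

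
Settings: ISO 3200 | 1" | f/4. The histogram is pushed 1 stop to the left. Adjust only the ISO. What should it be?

Underexposed by 1 stop → need 1 stop brighter.
ISO: 3200 → 6400.

ISO 6400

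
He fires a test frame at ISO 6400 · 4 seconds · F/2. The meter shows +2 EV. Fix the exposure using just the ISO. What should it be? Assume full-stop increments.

Overexposed by 2 stops → need 2 stops darker.
ISO: 6400 → 3200 → 1600.

ISO 1600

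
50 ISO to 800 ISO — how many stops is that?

4 stops

50 → 100 → 200 → 400 → 800 — count the steps: 4 stops.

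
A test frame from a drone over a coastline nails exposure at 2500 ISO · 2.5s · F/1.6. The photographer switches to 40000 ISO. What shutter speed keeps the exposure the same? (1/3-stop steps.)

1/6s

ISO: 2500 → 3200 → 4000 → 5000 → 6400 → 8000 → 10000 → 12800 → 16000 → 20000 → 25600 → 32000 → 40000 — 4 stops higher (brighter).
Need 4 stops darker from the shutter speed: 2.5 → 2 → 1.6 → 1.3 → 1 → 0.8 → 0.6 → 0.5 → 0.4 → 0.3 → 1/4 → 1/5 → 1/6.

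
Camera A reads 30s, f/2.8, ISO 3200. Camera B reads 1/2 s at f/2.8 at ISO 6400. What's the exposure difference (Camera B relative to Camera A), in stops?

5 stops darker

Aperture: unchanged.
Shutter speed: 30 → 15 → 8 → 4 → 2 → 1 → 1/2 — 6 stops faster (darker).
ISO: 3200 → 6400 — 1 stop raised (brighter).
Net: −6 +1 = −5 stops.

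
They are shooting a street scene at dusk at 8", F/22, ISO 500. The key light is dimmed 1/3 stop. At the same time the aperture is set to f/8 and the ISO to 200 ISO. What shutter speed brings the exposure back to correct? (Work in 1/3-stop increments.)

Scene light: 1/3 stop darker.
Aperture: f/22 → f/20 → f/18 → f/16 → f/14 → f/13 → f/11 → f/10 → f/9 → f/8 — 3 stops larger aperture (brighter).
ISO: 500 → 400 → 320 → 250 → 200 — 1 1/3 stops lower (darker).
Net so far: 1 1/3 stops brighter. Shutter speed: 8 → 6 → 5 → 4 → 3.2.

3.2 s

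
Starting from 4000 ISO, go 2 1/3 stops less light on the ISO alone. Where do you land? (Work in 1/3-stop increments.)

ISO: 4000 → 3200 → 2500 → 2000 → 1600 → 1250 → 1000 → 800 — 2 1/3 stops lower (darker).

ISO 800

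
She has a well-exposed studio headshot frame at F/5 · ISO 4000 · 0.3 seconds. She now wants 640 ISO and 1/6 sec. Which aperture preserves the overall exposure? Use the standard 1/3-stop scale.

f/1.4

ISO: 4000 → 3200 → 2500 → 2000 → 1600 → 1250 → 1000 → 800 → 640 — 2 2/3 stops lower (darker).
Shutter speed: 0.3 → 1/4 → 1/5 → 1/6 — 1 stop shorter (darker).
Net change so far: 3 2/3 stops darker. Offset with the aperture: f/5 → f/4.5 → f/4 → f/3.5 → f/3.2 → f/2.8 → f/2.5 → f/2.2 → f/2 → f/1.8 → f/1.6 → f/1.4.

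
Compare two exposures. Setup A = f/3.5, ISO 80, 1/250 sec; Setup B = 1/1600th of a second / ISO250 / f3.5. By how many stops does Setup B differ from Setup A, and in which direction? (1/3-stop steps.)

Aperture: unchanged.
Shutter speed: 1/250 → 1/320 → 1/400 → 1/500 → 1/640 → 1/800 → 1/1000 → 1/1250 → 1/1600 — 2 2/3 stops shorter (darker).
ISO: 80 → 100 → 125 → 160 → 200 → 250 — 1 2/3 stops raised (brighter).
Net: −2 2/3 +1 2/3 = −1 stop.

1 stop darker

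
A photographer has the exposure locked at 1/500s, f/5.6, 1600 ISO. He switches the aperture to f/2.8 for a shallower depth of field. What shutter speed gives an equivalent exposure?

Aperture: f/5.6 → f/4 → f/2.8 — 2 stops opened up (brighter).
Need 2 stops darker from the shutter speed: 1/500 → 1/1000 → 1/2000.

1/2000s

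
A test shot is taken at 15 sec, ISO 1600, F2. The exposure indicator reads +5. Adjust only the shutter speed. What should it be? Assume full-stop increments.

Overexposed by 5 stops → need 5 stops darker.
Shutter speed: 15 → 8 → 4 → 2 → 1 → 1/2.

1/2s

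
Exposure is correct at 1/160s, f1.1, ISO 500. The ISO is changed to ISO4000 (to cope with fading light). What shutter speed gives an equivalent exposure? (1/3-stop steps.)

1/1250s

ISO: 500 → 640 → 800 → 1000 → 1250 → 1600 → 2000 → 2500 → 3200 → 4000 — 3 stops higher (brighter).
Need 3 stops darker from the shutter speed: 1/160 → 1/200 → 1/250 → 1/320 → 1/400 → 1/500 → 1/640 → 1/800 → 1/1000 → 1/1250.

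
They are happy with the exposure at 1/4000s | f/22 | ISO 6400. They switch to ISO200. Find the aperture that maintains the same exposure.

f/4

ISO: 6400 → 3200 → 1600 → 800 → 400 → 200 — 5 stops dropped (darker).
Need 5 stops brighter from the aperture: f/22 → f/16 → f/11 → f/8 → f/5.6 → f/4.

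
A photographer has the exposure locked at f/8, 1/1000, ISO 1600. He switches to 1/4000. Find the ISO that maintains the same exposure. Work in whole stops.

Shutter speed: 1/1000 → 1/2000 → 1/4000 — 2 stops shorter (darker).
Need 2 stops brighter from the ISO: 1600 → 3200 → 6400.

ISO 6400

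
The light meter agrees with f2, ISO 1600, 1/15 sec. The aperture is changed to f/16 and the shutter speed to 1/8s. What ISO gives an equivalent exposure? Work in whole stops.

ISO 51200

Aperture: f/2 → f/2.8 → f/4 → f/5.6 → f/8 → f/11 → f/16 — 6 stops stopped down (darker).
Shutter speed: 1/15 → 1/8 — 1 stop slower (brighter).
Net change so far: 5 stops darker. Offset with the ISO: 1600 → 3200 → 6400 → 12800 → 25600 → 51200.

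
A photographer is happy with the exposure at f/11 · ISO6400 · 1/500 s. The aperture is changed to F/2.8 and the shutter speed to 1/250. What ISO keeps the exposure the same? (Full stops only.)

Aperture: f/11 → f/8 → f/5.6 → f/4 → f/2.8 — 4 stops opened up (brighter).
Shutter speed: 1/500 → 1/250 — 1 stop slower (brighter).
Net change so far: 5 stops brighter. Offset with the ISO: 6400 → 3200 → 1600 → 800 → 400 → 200.

ISO 200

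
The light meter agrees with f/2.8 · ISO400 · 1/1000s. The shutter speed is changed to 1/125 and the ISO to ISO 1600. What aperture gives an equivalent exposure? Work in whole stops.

f/16

Shutter speed: 1/1000 → 1/500 → 1/250 → 1/125 — 3 stops slower (brighter).
ISO: 400 → 800 → 1600 — 2 stops raised (brighter).
Net change so far: 5 stops brighter. Offset with the aperture: f/2.8 → f/4 → f/5.6 → f/8 → f/11 → f/16.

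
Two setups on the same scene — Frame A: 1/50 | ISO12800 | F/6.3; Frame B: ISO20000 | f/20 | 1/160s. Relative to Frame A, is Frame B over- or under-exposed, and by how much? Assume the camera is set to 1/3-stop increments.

4 1/3 stops darker

Aperture: f/6.3 → f/7.1 → f/8 → f/9 → f/10 → f/11 → f/13 → f/14 → f/16 → f/18 → f/20 — 3 1/3 stops narrower (darker).
Shutter speed: 1/50 → 1/60 → 1/80 → 1/100 → 1/125 → 1/160 — 1 2/3 stops shorter (darker).
ISO: 12800 → 16000 → 20000 — 2/3 stop higher (brighter).
Net: −3 1/3 −1 2/3 +2/3 = −4 1/3 stops.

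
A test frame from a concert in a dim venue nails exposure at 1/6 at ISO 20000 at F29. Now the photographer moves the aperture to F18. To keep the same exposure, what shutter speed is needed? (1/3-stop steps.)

Aperture: f/29 → f/25 → f/22 → f/20 → f/18 — 1 1/3 stops larger aperture (brighter).
Need 1 1/3 stops darker from the shutter speed: 1/6 → 1/8 → 1/10 → 1/13 → 1/15.

1/15s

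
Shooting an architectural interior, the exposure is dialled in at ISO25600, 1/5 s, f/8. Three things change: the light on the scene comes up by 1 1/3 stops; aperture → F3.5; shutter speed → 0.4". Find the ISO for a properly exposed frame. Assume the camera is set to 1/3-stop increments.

Scene light: 1 1/3 stops brighter.
Aperture: f/8 → f/7.1 → f/6.3 → f/5.6 → f/5 → f/4.5 → f/4 → f/3.5 — 2 1/3 stops larger aperture (brighter).
Shutter speed: 1/5 → 1/4 → 0.3 → 0.4 — 1 stop slower (brighter).
Net so far: 4 2/3 stops brighter. ISO: 25600 → 20000 → 16000 → 12800 → 10000 → 8000 → 6400 → 5000 → 4000 → 3200 → 2500 → 2000 → 1600 → 1250 → 1000.

ISO 1000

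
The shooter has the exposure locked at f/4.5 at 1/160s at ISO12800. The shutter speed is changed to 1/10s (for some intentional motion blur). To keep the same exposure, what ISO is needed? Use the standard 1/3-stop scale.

ISO 800

Shutter speed: 1/160 → 1/125 → 1/100 → 1/80 → 1/60 → 1/50 → 1/40 → 1/30 → 1/25 → 1/20 → 1/15 → 1/13 → 1/10 — 4 stops slower (brighter).
Need 4 stops darker from the ISO: 12800 → 10000 → 8000 → 6400 → 5000 → 4000 → 3200 → 2500 → 2000 → 1600 → 1250 → 1000 → 800.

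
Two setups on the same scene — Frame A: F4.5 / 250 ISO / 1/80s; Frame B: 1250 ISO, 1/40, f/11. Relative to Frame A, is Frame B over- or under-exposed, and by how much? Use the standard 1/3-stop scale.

Aperture: f/4.5 → f/5 → f/5.6 → f/6.3 → f/7.1 → f/8 → f/9 → f/10 → f/11 — 2 2/3 stops stopped down (darker).
Shutter speed: 1/80 → 1/60 → 1/50 → 1/40 — 1 stop longer (brighter).
ISO: 250 → 320 → 400 → 500 → 640 → 800 → 1000 → 1250 — 2 1/3 stops raised (brighter).
Net: −2 2/3 +1 +2 1/3 = +2/3 stops.

2/3 stop brighter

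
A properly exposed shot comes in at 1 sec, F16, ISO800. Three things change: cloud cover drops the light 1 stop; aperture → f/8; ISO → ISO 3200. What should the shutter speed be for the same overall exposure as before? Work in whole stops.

1/8s

Scene light: 1 stop darker.
Aperture: f/16 → f/11 → f/8 — 2 stops wider (brighter).
ISO: 800 → 1600 → 3200 — 2 stops higher (brighter).
Net so far: 3 stops brighter. Shutter speed: 1 → 1/2 → 1/4 → 1/8.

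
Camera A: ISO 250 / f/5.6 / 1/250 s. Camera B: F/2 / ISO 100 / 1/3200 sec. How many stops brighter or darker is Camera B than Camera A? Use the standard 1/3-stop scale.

Aperture: f/5.6 → f/5 → f/4.5 → f/4 → f/3.5 → f/3.2 → f/2.8 → f/2.5 → f/2.2 → f/2 — 3 stops wider (brighter).
Shutter speed: 1/250 → 1/320 → 1/400 → 1/500 → 1/640 → 1/800 → 1/1000 → 1/1250 → 1/1600 → 1/2000 → 1/2500 → 1/3200 — 3 2/3 stops shorter (darker).
ISO: 250 → 200 → 160 → 125 → 100 — 1 1/3 stops dropped (darker).
Net: +3 −3 2/3 −1 1/3 = −2 stops.

2 stops darker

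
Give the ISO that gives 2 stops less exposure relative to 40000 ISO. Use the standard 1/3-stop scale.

ISO 10000

ISO: 40000 → 32000 → 25600 → 20000 → 16000 → 12800 → 10000 — 2 stops lower (darker).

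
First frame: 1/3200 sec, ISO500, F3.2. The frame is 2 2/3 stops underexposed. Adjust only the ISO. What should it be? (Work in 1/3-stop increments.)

Underexposed by 2 2/3 stops → need 2 2/3 stops brighter.
ISO: 500 → 640 → 800 → 1000 → 1250 → 1600 → 2000 → 2500 → 3200.

ISO 3200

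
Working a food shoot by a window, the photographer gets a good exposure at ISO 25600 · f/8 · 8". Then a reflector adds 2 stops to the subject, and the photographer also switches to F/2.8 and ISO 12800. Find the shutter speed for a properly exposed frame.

1/2s

Scene light: 2 stops brighter.
Aperture: f/8 → f/5.6 → f/4 → f/2.8 — 3 stops wider (brighter).
ISO: 25600 → 12800 — 1 stop dropped (darker).
Net so far: 4 stops brighter. Shutter speed: 8 → 4 → 2 → 1 → 1/2.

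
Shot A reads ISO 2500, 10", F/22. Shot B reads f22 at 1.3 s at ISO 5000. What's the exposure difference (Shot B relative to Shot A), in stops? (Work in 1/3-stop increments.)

2 stops darker

Aperture: unchanged.
Shutter speed: 10 → 8 → 6 → 5 → 4 → 3.2 → 2.5 → 2 → 1.6 → 1.3 — 3 stops shorter (darker).
ISO: 2500 → 3200 → 4000 → 5000 — 1 stop raised (brighter).
Net: −3 +1 = −2 stops.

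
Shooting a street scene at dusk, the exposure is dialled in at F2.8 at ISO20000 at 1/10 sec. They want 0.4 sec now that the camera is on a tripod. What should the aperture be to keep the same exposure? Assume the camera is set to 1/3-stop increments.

f/5.6

Shutter speed: 1/10 → 1/8 → 1/6 → 1/5 → 1/4 → 0.3 → 0.4 — 2 stops longer (brighter).
Need 2 stops darker from the aperture: f/2.8 → f/3.2 → f/3.5 → f/4 → f/4.5 → f/5 → f/5.6.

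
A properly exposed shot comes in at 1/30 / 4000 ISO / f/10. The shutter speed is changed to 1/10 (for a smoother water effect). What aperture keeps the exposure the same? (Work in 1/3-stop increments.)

Shutter speed: 1/30 → 1/25 → 1/20 → 1/15 → 1/13 → 1/10 — 1 2/3 stops longer (brighter).
Need 1 2/3 stops darker from the aperture: f/10 → f/11 → f/13 → f/14 → f/16 → f/18.

f/18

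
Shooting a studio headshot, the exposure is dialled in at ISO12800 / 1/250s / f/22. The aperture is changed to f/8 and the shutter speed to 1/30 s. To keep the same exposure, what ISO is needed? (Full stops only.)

ISO 200

Aperture: f/22 → f/16 → f/11 → f/8 — 3 stops larger aperture (brighter).
Shutter speed: 1/250 → 1/125 → 1/60 → 1/30 — 3 stops longer (brighter).
Net change so far: 6 stops brighter. Offset with the ISO: 12800 → 6400 → 3200 → 1600 → 800 → 400 → 200.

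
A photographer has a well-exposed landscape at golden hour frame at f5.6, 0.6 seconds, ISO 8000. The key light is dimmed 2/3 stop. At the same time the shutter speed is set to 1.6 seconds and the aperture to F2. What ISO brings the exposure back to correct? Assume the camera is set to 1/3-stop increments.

Scene light: 2/3 stop darker.
Shutter speed: 0.6 → 0.8 → 1 → 1.3 → 1.6 — 1 1/3 stops slower (brighter).
Aperture: f/5.6 → f/5 → f/4.5 → f/4 → f/3.5 → f/3.2 → f/2.8 → f/2.5 → f/2.2 → f/2 — 3 stops opened up (brighter).
Net so far: 3 2/3 stops brighter. ISO: 8000 → 6400 → 5000 → 4000 → 3200 → 2500 → 2000 → 1600 → 1250 → 1000 → 800 → 640.

ISO 640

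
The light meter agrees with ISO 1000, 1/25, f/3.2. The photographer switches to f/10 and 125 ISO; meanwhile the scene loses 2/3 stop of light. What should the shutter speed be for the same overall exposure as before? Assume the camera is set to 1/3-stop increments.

Scene light: 2/3 stop darker.
Aperture: f/3.2 → f/3.5 → f/4 → f/4.5 → f/5 → f/5.6 → f/6.3 → f/7.1 → f/8 → f/9 → f/10 — 3 1/3 stops smaller aperture (darker).
ISO: 1000 → 800 → 640 → 500 → 400 → 320 → 250 → 200 → 160 → 125 — 3 stops lower (darker).
Net so far: 7 stops darker. Shutter speed: 1/25 → 1/20 → 1/15 → 1/13 → 1/10 → 1/8 → 1/6 → 1/5 → 1/4 → 0.3 → 0.4 → 0.5 → 0.6 → 0.8 → 1 → 1.3 → 1.6 → 2 → 2.5 → 3.2 → 4 → 5.

5 s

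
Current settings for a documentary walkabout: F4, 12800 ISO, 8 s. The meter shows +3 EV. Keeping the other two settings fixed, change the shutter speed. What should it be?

Overexposed by 3 stops → need 3 stops darker.
Shutter speed: 8 → 4 → 2 → 1.

1 s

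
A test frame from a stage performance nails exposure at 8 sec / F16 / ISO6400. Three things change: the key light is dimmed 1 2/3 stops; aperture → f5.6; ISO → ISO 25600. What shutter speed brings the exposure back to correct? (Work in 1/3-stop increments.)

Scene light: 1 2/3 stops darker.
Aperture: f/16 → f/14 → f/13 → f/11 → f/10 → f/9 → f/8 → f/7.1 → f/6.3 → f/5.6 — 3 stops larger aperture (brighter).
ISO: 6400 → 8000 → 10000 → 12800 → 16000 → 20000 → 25600 — 2 stops higher (brighter).
Net so far: 3 1/3 stops brighter. Shutter speed: 8 → 6 → 5 → 4 → 3.2 → 2.5 → 2 → 1.6 → 1.3 → 1 → 0.8.

0.8 s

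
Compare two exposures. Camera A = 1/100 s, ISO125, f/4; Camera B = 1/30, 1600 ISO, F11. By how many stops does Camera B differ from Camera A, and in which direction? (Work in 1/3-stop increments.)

2 1/3 stops brighter

Aperture: f/4 → f/4.5 → f/5 → f/5.6 → f/6.3 → f/7.1 → f/8 → f/9 → f/10 → f/11 — 3 stops narrower (darker).
Shutter speed: 1/100 → 1/80 → 1/60 → 1/50 → 1/40 → 1/30 — 1 2/3 stops longer (brighter).
ISO: 125 → 160 → 200 → 250 → 320 → 400 → 500 → 640 → 800 → 1000 → 1250 → 1600 — 3 2/3 stops higher (brighter).
Net: −3 +1 2/3 +3 2/3 = +2 1/3 stops.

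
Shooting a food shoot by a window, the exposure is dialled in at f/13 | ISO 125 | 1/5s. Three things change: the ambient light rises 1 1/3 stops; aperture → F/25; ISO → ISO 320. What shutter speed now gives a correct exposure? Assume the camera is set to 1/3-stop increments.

1/8s

Scene light: 1 1/3 stops brighter.
Aperture: f/13 → f/14 → f/16 → f/18 → f/20 → f/22 → f/25 — 2 stops stopped down (darker).
ISO: 125 → 160 → 200 → 250 → 320 — 1 1/3 stops higher (brighter).
Net so far: 2/3 stop brighter. Shutter speed: 1/5 → 1/6 → 1/8.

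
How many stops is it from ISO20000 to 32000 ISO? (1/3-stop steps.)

2/3 stop

20000 → 25600 → 32000 — count the steps: 2 third-stops = 2/3 stop.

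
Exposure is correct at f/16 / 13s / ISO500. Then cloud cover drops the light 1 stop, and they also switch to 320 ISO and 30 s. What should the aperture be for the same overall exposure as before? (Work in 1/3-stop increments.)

Scene light: 1 stop darker.
ISO: 500 → 400 → 320 — 2/3 stop dropped (darker).
Shutter speed: 13 → 15 → 20 → 25 → 30 — 1 1/3 stops slower (brighter).
Net so far: 1/3 stop darker. Aperture: f/16 → f/14.

f/14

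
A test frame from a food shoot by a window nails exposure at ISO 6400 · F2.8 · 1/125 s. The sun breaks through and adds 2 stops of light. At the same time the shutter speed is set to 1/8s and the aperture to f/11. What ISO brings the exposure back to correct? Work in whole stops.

ISO 1600

Scene light: 2 stops brighter.
Shutter speed: 1/125 → 1/60 → 1/30 → 1/15 → 1/8 — 4 stops slower (brighter).
Aperture: f/2.8 → f/4 → f/5.6 → f/8 → f/11 — 4 stops narrower (darker).
Net so far: 2 stops brighter. ISO: 6400 → 3200 → 1600.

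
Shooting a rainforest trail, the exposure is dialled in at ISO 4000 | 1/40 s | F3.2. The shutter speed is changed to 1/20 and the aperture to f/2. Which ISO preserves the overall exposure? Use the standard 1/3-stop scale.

ISO 800

Shutter speed: 1/40 → 1/30 → 1/25 → 1/20 — 1 stop longer (brighter).
Aperture: f/3.2 → f/2.8 → f/2.5 → f/2.2 → f/2 — 1 1/3 stops larger aperture (brighter).
Net change so far: 2 1/3 stops brighter. Offset with the ISO: 4000 → 3200 → 2500 → 2000 → 1600 → 1250 → 1000 → 800.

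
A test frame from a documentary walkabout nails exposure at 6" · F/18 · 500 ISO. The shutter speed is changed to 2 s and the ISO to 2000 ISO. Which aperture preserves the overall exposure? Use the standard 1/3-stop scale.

f/20

Shutter speed: 6 → 5 → 4 → 3.2 → 2.5 → 2 — 1 2/3 stops faster (darker).
ISO: 500 → 640 → 800 → 1000 → 1250 → 1600 → 2000 — 2 stops higher (brighter).
Net change so far: 1/3 stop brighter. Offset with the aperture: f/18 → f/20.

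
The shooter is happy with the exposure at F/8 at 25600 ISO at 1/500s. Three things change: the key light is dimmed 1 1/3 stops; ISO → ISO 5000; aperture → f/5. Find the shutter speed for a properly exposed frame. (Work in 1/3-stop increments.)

Scene light: 1 1/3 stops darker.
ISO: 25600 → 20000 → 16000 → 12800 → 10000 → 8000 → 6400 → 5000 — 2 1/3 stops dropped (darker).
Aperture: f/8 → f/7.1 → f/6.3 → f/5.6 → f/5 — 1 1/3 stops opened up (brighter).
Net so far: 2 1/3 stops darker. Shutter speed: 1/500 → 1/400 → 1/320 → 1/250 → 1/200 → 1/160 → 1/125 → 1/100.

1/100s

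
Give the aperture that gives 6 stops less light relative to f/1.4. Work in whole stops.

Aperture: f/1.4 → f/2 → f/2.8 → f/4 → f/5.6 → f/8 → f/11 — 6 stops narrower (darker).

f/11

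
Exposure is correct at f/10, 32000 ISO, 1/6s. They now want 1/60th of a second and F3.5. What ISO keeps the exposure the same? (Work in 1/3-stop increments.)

Shutter speed: 1/6 → 1/8 → 1/10 → 1/13 → 1/15 → 1/20 → 1/25 → 1/30 → 1/40 → 1/50 → 1/60 — 3 1/3 stops faster (darker).
Aperture: f/10 → f/9 → f/8 → f/7.1 → f/6.3 → f/5.6 → f/5 → f/4.5 → f/4 → f/3.5 — 3 stops larger aperture (brighter).
Net change so far: 1/3 stop darker. Offset with the ISO: 32000 → 40000.

ISO 40000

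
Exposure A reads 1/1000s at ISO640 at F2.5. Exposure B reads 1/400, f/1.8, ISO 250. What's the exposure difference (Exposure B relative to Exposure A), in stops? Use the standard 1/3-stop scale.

Aperture: f/2.5 → f/2.2 → f/2 → f/1.8 — 1 stop wider (brighter).
Shutter speed: 1/1000 → 1/800 → 1/640 → 1/500 → 1/400 — 1 1/3 stops longer (brighter).
ISO: 640 → 500 → 400 → 320 → 250 — 1 1/3 stops dropped (darker).
Net: +1 +1 1/3 −1 1/3 = +1 stop.

1 stop brighter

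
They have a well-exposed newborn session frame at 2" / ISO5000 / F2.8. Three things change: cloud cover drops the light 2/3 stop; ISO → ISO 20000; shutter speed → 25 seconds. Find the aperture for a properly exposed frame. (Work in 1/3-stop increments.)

Scene light: 2/3 stop darker.
ISO: 5000 → 6400 → 8000 → 10000 → 12800 → 16000 → 20000 — 2 stops raised (brighter).
Shutter speed: 2 → 2.5 → 3.2 → 4 → 5 → 6 → 8 → 10 → 13 → 15 → 20 → 25 — 3 2/3 stops longer (brighter).
Net so far: 5 stops brighter. Aperture: f/2.8 → f/3.2 → f/3.5 → f/4 → f/4.5 → f/5 → f/5.6 → f/6.3 → f/7.1 → f/8 → f/9 → f/10 → f/11 → f/13 → f/14 → f/16.

f/16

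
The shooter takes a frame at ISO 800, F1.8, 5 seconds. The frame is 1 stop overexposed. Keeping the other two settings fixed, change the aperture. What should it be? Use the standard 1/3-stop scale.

Overexposed by 1 stop → need 1 stop darker.
Aperture: f/1.8 → f/2 → f/2.2 → f/2.5.

f/2.5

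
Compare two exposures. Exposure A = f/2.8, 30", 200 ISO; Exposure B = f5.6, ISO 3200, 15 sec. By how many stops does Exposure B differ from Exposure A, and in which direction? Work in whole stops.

1 stop brighter

Aperture: f/2.8 → f/4 → f/5.6 — 2 stops smaller aperture (darker).
Shutter speed: 30 → 15 — 1 stop faster (darker).
ISO: 200 → 400 → 800 → 1600 → 3200 — 4 stops raised (brighter).
Net: −2 −1 +4 = +1 stop.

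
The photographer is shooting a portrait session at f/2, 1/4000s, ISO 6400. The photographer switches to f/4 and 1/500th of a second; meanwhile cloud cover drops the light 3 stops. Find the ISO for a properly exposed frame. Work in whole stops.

ISO 25600

Scene light: 3 stops darker.
Aperture: f/2 → f/2.8 → f/4 — 2 stops stopped down (darker).
Shutter speed: 1/4000 → 1/2000 → 1/1000 → 1/500 — 3 stops slower (brighter).
Net so far: 2 stops darker. ISO: 6400 → 12800 → 25600.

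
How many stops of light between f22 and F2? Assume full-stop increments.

f/22 → f/16 → f/11 → f/8 → f/5.6 → f/4 → f/2.8 → f/2 — count the steps: 7 stops.

7 stops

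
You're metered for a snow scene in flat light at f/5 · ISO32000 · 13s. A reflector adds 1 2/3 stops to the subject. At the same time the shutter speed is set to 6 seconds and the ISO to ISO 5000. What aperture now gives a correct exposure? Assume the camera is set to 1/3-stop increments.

Scene light: 1 2/3 stops brighter.
Shutter speed: 13 → 10 → 8 → 6 — 1 stop faster (darker).
ISO: 32000 → 25600 → 20000 → 16000 → 12800 → 10000 → 8000 → 6400 → 5000 — 2 2/3 stops lower (darker).
Net so far: 2 stops darker. Aperture: f/5 → f/4.5 → f/4 → f/3.5 → f/3.2 → f/2.8 → f/2.5.

f/2.5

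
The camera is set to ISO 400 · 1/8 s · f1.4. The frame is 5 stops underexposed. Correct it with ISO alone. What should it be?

Underexposed by 5 stops → need 5 stops brighter.
ISO: 400 → 800 → 1600 → 3200 → 6400 → 12800.

ISO 12800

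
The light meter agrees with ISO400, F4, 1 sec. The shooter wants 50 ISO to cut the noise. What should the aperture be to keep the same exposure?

f/1.4

ISO: 400 → 200 → 100 → 50 — 3 stops dropped (darker).
Need 3 stops brighter from the aperture: f/4 → f/2.8 → f/2 → f/1.4.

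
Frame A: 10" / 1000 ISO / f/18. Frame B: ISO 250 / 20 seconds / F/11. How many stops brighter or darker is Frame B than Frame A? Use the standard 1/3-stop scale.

1/3 stop brighter

Aperture: f/18 → f/16 → f/14 → f/13 → f/11 — 1 1/3 stops wider (brighter).
Shutter speed: 10 → 13 → 15 → 20 — 1 stop slower (brighter).
ISO: 1000 → 800 → 640 → 500 → 400 → 320 → 250 — 2 stops lower (darker).
Net: +1 1/3 +1 −2 = +1/3 stops.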